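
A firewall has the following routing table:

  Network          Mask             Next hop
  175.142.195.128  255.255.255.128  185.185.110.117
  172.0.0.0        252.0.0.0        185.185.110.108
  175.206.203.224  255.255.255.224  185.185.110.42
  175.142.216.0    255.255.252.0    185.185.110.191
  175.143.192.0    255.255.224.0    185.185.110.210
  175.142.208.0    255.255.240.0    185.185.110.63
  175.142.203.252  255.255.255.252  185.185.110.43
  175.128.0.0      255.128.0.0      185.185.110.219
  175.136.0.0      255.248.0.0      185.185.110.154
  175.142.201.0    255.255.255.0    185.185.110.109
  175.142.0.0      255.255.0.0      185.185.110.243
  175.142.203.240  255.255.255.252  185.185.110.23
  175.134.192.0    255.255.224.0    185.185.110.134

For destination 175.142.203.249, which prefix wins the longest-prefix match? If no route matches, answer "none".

175.142.0.0/16

Entries matching 175.142.203.249:
  172.0.0.0/6 (172.0.0.0 - 175.255.255.255)
  175.128.0.0/9 (175.128.0.0 - 175.255.255.255)
  175.136.0.0/13 (175.136.0.0 - 175.143.255.255)
  175.142.0.0/16 (175.142.0.0 - 175.142.255.255)
Most specific is 175.142.0.0/16.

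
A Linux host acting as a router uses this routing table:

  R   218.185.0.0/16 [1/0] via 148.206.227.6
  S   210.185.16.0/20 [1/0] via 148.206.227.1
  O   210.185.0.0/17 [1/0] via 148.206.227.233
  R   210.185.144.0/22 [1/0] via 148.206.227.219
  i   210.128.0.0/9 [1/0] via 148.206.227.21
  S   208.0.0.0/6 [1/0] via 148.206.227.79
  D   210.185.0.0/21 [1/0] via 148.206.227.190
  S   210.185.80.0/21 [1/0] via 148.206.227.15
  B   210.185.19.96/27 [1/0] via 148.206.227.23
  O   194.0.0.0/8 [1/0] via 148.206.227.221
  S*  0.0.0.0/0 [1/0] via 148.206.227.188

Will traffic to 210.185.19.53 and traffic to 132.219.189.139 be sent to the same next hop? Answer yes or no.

210.185.19.53: longest match 210.185.16.0/20 -> 148.206.227.1
132.219.189.139: longest match 0.0.0.0/0 -> 148.206.227.188

no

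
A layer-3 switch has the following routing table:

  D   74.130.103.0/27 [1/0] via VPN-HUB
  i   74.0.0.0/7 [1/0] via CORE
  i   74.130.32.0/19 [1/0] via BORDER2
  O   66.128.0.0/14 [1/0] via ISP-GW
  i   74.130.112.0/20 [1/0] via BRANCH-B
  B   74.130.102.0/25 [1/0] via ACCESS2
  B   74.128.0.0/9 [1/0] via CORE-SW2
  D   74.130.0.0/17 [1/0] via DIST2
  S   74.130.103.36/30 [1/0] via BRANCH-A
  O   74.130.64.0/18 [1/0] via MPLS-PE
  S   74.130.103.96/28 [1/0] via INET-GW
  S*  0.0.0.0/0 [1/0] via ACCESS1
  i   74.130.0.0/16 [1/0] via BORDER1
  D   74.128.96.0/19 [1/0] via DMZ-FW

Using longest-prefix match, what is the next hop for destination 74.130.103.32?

MPLS-PE

Routes whose prefix contains 74.130.103.32:
  0.0.0.0/0 (default, matches everything) -> ACCESS1
  74.0.0.0/7 (74.0.0.0 - 75.255.255.255) -> CORE
  74.128.0.0/9 (74.128.0.0 - 74.255.255.255) -> CORE-SW2
  74.130.0.0/16 (74.130.0.0 - 74.130.255.255) -> BORDER1
  74.130.0.0/17 (74.130.0.0 - 74.130.127.255) -> DIST2
  74.130.64.0/18 (74.130.64.0 - 74.130.127.255) -> MPLS-PE
More-specific entries that do NOT match:
  74.130.103.36/30 (74.130.103.36 - 74.130.103.39) does not contain 74.130.103.32
  74.130.103.96/28 (74.130.103.96 - 74.130.103.111) does not contain 74.130.103.32
  74.130.103.0/27 (74.130.103.0 - 74.130.103.31) does not contain 74.130.103.32
  74.130.102.0/25 (74.130.102.0 - 74.130.102.127) does not contain 74.130.103.32
  74.130.112.0/20 (74.130.112.0 - 74.130.127.255) does not contain 74.130.103.32
  74.130.32.0/19 (74.130.32.0 - 74.130.63.255) does not contain 74.130.103.32
  74.128.96.0/19 (74.128.96.0 - 74.128.127.255) does not contain 74.130.103.32
Longest matching prefix is /18 -> next hop MPLS-PE.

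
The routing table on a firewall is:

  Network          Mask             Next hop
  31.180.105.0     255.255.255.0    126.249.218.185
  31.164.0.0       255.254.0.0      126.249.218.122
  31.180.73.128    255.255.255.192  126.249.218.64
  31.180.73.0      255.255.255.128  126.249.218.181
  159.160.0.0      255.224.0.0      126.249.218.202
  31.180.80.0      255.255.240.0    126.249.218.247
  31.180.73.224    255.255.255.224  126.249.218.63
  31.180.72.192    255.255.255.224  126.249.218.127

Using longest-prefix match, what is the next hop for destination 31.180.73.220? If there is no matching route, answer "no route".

No entry's prefix contains 31.180.73.220; there is no default route.

no route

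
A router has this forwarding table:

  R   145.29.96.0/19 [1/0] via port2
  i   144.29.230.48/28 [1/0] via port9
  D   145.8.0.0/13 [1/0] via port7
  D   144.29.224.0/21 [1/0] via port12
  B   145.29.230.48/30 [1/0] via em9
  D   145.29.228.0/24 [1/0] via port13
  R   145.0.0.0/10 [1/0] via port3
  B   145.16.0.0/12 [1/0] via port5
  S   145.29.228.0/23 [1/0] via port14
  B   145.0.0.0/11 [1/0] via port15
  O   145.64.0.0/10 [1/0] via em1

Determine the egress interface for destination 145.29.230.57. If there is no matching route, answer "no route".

Routes whose prefix contains 145.29.230.57:
  145.0.0.0/10 (145.0.0.0 - 145.63.255.255) -> port3
  145.0.0.0/11 (145.0.0.0 - 145.31.255.255) -> port15
  145.16.0.0/12 (145.16.0.0 - 145.31.255.255) -> port5
More-specific entries that do NOT match:
  145.29.230.48/30 (145.29.230.48 - 145.29.230.51) does not contain 145.29.230.57
  144.29.230.48/28 (144.29.230.48 - 144.29.230.63) does not contain 145.29.230.57
  145.29.228.0/24 (145.29.228.0 - 145.29.228.255) does not contain 145.29.230.57
  145.29.228.0/23 (145.29.228.0 - 145.29.229.255) does not contain 145.29.230.57
  144.29.224.0/21 (144.29.224.0 - 144.29.231.255) does not contain 145.29.230.57
  145.29.96.0/19 (145.29.96.0 - 145.29.127.255) does not contain 145.29.230.57
  145.8.0.0/13 (145.8.0.0 - 145.15.255.255) does not contain 145.29.230.57
Longest matching prefix is /12 -> interface port5.

port5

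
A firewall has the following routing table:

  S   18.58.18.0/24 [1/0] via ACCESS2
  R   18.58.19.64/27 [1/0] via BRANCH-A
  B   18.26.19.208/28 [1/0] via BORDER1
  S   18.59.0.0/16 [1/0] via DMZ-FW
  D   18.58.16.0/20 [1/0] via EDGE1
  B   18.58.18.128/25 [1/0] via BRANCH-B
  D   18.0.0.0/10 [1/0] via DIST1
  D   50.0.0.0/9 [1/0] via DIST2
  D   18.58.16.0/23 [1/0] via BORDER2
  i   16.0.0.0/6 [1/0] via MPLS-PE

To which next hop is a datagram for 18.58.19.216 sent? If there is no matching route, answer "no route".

EDGE1

Routes whose prefix contains 18.58.19.216:
  16.0.0.0/6 (16.0.0.0 - 19.255.255.255) -> MPLS-PE
  18.0.0.0/10 (18.0.0.0 - 18.63.255.255) -> DIST1
  18.58.16.0/20 (18.58.16.0 - 18.58.31.255) -> EDGE1
More-specific entries that do NOT match:
  18.26.19.208/28 (18.26.19.208 - 18.26.19.223) does not contain 18.58.19.216
  18.58.19.64/27 (18.58.19.64 - 18.58.19.95) does not contain 18.58.19.216
  18.58.18.128/25 (18.58.18.128 - 18.58.18.255) does not contain 18.58.19.216
  18.58.18.0/24 (18.58.18.0 - 18.58.18.255) does not contain 18.58.19.216
  18.58.16.0/23 (18.58.16.0 - 18.58.17.255) does not contain 18.58.19.216
Longest matching prefix is /20 -> next hop EDGE1.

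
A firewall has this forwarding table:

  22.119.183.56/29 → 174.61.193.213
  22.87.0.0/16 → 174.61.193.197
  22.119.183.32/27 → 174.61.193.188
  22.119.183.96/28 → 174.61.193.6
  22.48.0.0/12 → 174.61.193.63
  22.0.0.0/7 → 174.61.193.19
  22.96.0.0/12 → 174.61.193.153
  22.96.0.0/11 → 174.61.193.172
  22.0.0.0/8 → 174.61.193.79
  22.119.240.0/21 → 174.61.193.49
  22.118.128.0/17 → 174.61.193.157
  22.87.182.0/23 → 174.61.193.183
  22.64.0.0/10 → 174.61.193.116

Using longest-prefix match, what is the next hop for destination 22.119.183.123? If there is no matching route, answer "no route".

174.61.193.172

Routes whose prefix contains 22.119.183.123:
  22.0.0.0/7 (22.0.0.0 - 23.255.255.255) -> 174.61.193.19
  22.0.0.0/8 (22.0.0.0 - 22.255.255.255) -> 174.61.193.79
  22.64.0.0/10 (22.64.0.0 - 22.127.255.255) -> 174.61.193.116
  22.96.0.0/11 (22.96.0.0 - 22.127.255.255) -> 174.61.193.172
More-specific entries that do NOT match:
  22.119.183.56/29 (22.119.183.56 - 22.119.183.63) does not contain 22.119.183.123
  22.119.183.96/28 (22.119.183.96 - 22.119.183.111) does not contain 22.119.183.123
  22.119.183.32/27 (22.119.183.32 - 22.119.183.63) does not contain 22.119.183.123
  22.87.182.0/23 (22.87.182.0 - 22.87.183.255) does not contain 22.119.183.123
  22.119.240.0/21 (22.119.240.0 - 22.119.247.255) does not contain 22.119.183.123
  22.118.128.0/17 (22.118.128.0 - 22.118.255.255) does not contain 22.119.183.123
  22.87.0.0/16 (22.87.0.0 - 22.87.255.255) does not contain 22.119.183.123
  22.48.0.0/12 (22.48.0.0 - 22.63.255.255) does not contain 22.119.183.123
  22.96.0.0/12 (22.96.0.0 - 22.111.255.255) does not contain 22.119.183.123
Longest matching prefix is /11 -> next hop 174.61.193.172.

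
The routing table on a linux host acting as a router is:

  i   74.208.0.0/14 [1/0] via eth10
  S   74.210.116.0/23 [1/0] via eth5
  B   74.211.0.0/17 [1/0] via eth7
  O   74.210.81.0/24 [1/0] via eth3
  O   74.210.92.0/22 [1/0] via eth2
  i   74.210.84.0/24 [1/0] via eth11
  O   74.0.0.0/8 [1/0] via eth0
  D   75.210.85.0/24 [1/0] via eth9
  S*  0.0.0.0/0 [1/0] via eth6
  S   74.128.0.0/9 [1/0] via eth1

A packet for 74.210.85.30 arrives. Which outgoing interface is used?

Routes whose prefix contains 74.210.85.30:
  0.0.0.0/0 (default, matches everything) -> eth6
  74.0.0.0/8 (74.0.0.0 - 74.255.255.255) -> eth0
  74.128.0.0/9 (74.128.0.0 - 74.255.255.255) -> eth1
  74.208.0.0/14 (74.208.0.0 - 74.211.255.255) -> eth10
More-specific entries that do NOT match:
  74.210.81.0/24 (74.210.81.0 - 74.210.81.255) does not contain 74.210.85.30
  74.210.84.0/24 (74.210.84.0 - 74.210.84.255) does not contain 74.210.85.30
  75.210.85.0/24 (75.210.85.0 - 75.210.85.255) does not contain 74.210.85.30
  74.210.116.0/23 (74.210.116.0 - 74.210.117.255) does not contain 74.210.85.30
  74.210.92.0/22 (74.210.92.0 - 74.210.95.255) does not contain 74.210.85.30
  74.211.0.0/17 (74.211.0.0 - 74.211.127.255) does not contain 74.210.85.30
Longest matching prefix is /14 -> interface eth10.

eth10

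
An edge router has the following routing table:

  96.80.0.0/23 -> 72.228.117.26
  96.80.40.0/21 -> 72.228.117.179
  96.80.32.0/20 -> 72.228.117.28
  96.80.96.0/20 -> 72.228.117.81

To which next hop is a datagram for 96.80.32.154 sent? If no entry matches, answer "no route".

Routes whose prefix contains 96.80.32.154:
  96.80.32.0/20 (96.80.32.0 - 96.80.47.255) -> 72.228.117.28
More-specific entries that do NOT match:
  96.80.0.0/23 (96.80.0.0 - 96.80.1.255) does not contain 96.80.32.154
  96.80.40.0/21 (96.80.40.0 - 96.80.47.255) does not contain 96.80.32.154
Longest matching prefix is /20 -> next hop 72.228.117.28.

72.228.117.28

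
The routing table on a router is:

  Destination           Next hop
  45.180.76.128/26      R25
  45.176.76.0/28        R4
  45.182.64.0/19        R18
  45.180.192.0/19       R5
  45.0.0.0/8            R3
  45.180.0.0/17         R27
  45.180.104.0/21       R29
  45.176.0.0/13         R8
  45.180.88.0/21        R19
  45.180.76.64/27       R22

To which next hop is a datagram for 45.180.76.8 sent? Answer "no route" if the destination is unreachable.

R27

Routes whose prefix contains 45.180.76.8:
  45.0.0.0/8 (45.0.0.0 - 45.255.255.255) -> R3
  45.176.0.0/13 (45.176.0.0 - 45.183.255.255) -> R8
  45.180.0.0/17 (45.180.0.0 - 45.180.127.255) -> R27
More-specific entries that do NOT match:
  45.176.76.0/28 (45.176.76.0 - 45.176.76.15) does not contain 45.180.76.8
  45.180.76.64/27 (45.180.76.64 - 45.180.76.95) does not contain 45.180.76.8
  45.180.76.128/26 (45.180.76.128 - 45.180.76.191) does not contain 45.180.76.8
  45.180.104.0/21 (45.180.104.0 - 45.180.111.255) does not contain 45.180.76.8
  45.180.88.0/21 (45.180.88.0 - 45.180.95.255) does not contain 45.180.76.8
  45.182.64.0/19 (45.182.64.0 - 45.182.95.255) does not contain 45.180.76.8
  45.180.192.0/19 (45.180.192.0 - 45.180.223.255) does not contain 45.180.76.8
Longest matching prefix is /17 -> next hop R27.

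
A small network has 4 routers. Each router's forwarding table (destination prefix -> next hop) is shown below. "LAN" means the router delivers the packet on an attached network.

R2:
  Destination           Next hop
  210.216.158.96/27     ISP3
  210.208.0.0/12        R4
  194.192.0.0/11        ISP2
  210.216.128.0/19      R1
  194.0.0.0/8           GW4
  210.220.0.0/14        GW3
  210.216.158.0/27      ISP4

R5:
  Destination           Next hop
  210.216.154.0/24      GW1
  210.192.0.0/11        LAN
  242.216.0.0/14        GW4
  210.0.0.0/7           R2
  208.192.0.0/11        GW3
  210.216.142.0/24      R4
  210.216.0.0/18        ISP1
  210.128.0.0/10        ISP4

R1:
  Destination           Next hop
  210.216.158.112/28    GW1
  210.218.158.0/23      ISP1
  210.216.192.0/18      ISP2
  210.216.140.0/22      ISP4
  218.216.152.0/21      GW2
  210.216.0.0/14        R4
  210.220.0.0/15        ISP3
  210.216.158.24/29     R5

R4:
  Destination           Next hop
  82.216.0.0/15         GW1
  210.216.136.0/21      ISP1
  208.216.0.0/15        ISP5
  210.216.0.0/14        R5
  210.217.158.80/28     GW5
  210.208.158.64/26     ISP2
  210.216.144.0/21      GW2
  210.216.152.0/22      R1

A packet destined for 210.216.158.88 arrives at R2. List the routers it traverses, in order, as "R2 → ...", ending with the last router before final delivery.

R2 → R1 → R4 → R5

At R2: longest match for 210.216.158.88 is 210.216.128.0/19 -> R1
At R1: longest match for 210.216.158.88 is 210.216.0.0/14 -> R4
At R4: longest match for 210.216.158.88 is 210.216.0.0/14 -> R5
At R5: longest match for 210.216.158.88 is 210.192.0.0/11 -> LAN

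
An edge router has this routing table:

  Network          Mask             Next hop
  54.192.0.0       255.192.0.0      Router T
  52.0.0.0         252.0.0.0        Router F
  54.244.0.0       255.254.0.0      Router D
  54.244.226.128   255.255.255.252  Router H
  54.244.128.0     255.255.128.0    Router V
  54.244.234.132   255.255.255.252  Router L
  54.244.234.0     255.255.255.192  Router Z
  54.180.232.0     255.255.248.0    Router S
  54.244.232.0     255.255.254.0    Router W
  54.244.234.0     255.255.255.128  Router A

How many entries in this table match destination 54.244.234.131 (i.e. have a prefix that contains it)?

Prefixes containing 54.244.234.131:
  52.0.0.0/6 (52.0.0.0 - 55.255.255.255)
  54.192.0.0/10 (54.192.0.0 - 54.255.255.255)
  54.244.0.0/15 (54.244.0.0 - 54.245.255.255)
  54.244.128.0/17 (54.244.128.0 - 54.244.255.255)
Total matching entries: 4.

4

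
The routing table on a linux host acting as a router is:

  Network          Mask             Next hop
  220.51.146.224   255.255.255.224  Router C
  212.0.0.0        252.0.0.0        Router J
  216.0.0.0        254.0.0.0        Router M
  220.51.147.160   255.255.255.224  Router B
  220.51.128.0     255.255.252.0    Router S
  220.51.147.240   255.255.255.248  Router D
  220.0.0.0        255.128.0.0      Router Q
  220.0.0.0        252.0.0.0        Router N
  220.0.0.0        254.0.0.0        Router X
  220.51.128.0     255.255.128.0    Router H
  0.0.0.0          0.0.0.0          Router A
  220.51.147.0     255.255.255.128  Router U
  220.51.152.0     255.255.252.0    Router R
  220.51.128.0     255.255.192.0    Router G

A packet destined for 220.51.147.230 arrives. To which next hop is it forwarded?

Router G

Routes whose prefix contains 220.51.147.230:
  0.0.0.0/0 (default, matches everything) -> Router A
  220.0.0.0/6 (220.0.0.0 - 223.255.255.255) -> Router N
  220.0.0.0/7 (220.0.0.0 - 221.255.255.255) -> Router X
  220.0.0.0/9 (220.0.0.0 - 220.127.255.255) -> Router Q
  220.51.128.0/17 (220.51.128.0 - 220.51.255.255) -> Router H
  220.51.128.0/18 (220.51.128.0 - 220.51.191.255) -> Router G
More-specific entries that do NOT match:
  220.51.147.240/29 (220.51.147.240 - 220.51.147.247) does not contain 220.51.147.230
  220.51.146.224/27 (220.51.146.224 - 220.51.146.255) does not contain 220.51.147.230
  220.51.147.160/27 (220.51.147.160 - 220.51.147.191) does not contain 220.51.147.230
  220.51.147.0/25 (220.51.147.0 - 220.51.147.127) does not contain 220.51.147.230
  220.51.128.0/22 (220.51.128.0 - 220.51.131.255) does not contain 220.51.147.230
  220.51.152.0/22 (220.51.152.0 - 220.51.155.255) does not contain 220.51.147.230
Longest matching prefix is /18 -> next hop Router G.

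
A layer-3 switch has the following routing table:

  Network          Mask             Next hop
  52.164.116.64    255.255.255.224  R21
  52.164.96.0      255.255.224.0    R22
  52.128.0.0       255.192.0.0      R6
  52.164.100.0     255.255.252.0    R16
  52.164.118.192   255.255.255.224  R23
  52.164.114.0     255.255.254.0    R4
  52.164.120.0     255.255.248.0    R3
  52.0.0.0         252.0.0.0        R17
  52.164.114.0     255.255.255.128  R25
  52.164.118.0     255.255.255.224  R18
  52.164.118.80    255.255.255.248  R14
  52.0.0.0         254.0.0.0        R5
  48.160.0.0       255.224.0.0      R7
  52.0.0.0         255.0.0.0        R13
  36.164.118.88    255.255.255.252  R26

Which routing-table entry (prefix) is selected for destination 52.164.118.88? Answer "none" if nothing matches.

Entries matching 52.164.118.88:
  52.0.0.0/6 (52.0.0.0 - 55.255.255.255)
  52.0.0.0/7 (52.0.0.0 - 53.255.255.255)
  52.0.0.0/8 (52.0.0.0 - 52.255.255.255)
  52.128.0.0/10 (52.128.0.0 - 52.191.255.255)
  52.164.96.0/19 (52.164.96.0 - 52.164.127.255)
Most specific is 52.164.96.0/19.

52.164.96.0/19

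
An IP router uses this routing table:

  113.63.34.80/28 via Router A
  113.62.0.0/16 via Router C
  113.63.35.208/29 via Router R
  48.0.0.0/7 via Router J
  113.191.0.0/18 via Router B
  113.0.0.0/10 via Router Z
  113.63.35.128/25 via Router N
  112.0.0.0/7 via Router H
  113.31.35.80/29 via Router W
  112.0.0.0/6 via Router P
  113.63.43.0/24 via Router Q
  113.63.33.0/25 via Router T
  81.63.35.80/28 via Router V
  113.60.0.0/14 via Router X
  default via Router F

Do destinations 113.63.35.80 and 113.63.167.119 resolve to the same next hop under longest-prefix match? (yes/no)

yes

113.63.35.80: longest match 113.60.0.0/14 -> Router X
113.63.167.119: longest match 113.60.0.0/14 -> Router X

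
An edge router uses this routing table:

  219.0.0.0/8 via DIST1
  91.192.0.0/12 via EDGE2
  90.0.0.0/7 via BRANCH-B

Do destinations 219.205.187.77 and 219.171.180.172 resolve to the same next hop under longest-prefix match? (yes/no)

219.205.187.77: longest match 219.0.0.0/8 -> DIST1
219.171.180.172: longest match 219.0.0.0/8 -> DIST1

yes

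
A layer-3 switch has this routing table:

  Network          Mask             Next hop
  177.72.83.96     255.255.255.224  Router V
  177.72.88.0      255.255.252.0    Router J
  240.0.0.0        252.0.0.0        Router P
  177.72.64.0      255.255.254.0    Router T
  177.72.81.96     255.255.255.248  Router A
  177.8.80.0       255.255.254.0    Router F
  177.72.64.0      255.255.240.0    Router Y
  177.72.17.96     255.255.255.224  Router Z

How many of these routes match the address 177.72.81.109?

0

No listed prefix contains 177.72.81.109.
Total matching entries: 0.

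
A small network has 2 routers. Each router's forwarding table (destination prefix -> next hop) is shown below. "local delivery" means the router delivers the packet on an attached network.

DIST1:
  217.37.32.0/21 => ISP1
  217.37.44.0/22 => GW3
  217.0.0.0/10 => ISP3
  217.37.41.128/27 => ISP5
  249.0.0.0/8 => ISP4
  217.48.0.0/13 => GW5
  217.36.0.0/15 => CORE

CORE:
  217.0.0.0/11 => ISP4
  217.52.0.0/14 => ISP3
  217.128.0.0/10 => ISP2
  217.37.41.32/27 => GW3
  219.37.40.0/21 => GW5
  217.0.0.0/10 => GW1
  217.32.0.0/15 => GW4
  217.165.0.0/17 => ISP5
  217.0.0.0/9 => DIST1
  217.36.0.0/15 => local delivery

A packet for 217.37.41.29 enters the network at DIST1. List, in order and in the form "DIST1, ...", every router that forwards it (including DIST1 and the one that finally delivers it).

DIST1, CORE

At DIST1: longest match for 217.37.41.29 is 217.36.0.0/15 -> CORE
At CORE: longest match for 217.37.41.29 is 217.36.0.0/15 -> local delivery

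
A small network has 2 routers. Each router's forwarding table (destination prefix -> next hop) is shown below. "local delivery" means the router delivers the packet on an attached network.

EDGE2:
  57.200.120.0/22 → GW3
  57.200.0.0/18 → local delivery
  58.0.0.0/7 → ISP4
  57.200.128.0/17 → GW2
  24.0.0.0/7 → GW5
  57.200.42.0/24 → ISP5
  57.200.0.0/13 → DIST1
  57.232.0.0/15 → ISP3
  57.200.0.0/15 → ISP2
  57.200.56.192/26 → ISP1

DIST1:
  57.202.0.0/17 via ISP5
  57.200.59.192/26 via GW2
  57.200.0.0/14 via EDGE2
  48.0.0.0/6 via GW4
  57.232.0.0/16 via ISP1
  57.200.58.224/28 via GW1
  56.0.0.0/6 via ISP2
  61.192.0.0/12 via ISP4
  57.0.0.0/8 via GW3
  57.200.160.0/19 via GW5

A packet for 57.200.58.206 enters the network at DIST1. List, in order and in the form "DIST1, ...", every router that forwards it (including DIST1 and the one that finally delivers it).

At DIST1: longest match for 57.200.58.206 is 57.200.0.0/14 -> EDGE2
At EDGE2: longest match for 57.200.58.206 is 57.200.0.0/18 -> local delivery

DIST1, EDGE2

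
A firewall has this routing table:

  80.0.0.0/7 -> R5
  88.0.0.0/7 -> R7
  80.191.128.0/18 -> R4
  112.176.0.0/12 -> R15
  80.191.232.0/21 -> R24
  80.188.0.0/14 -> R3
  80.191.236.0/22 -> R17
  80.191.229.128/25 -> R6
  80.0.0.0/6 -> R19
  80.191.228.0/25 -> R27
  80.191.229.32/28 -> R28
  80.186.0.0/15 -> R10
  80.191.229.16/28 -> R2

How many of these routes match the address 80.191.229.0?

Prefixes containing 80.191.229.0:
  80.0.0.0/6 (80.0.0.0 - 83.255.255.255)
  80.0.0.0/7 (80.0.0.0 - 81.255.255.255)
  80.188.0.0/14 (80.188.0.0 - 80.191.255.255)
Total matching entries: 3.

3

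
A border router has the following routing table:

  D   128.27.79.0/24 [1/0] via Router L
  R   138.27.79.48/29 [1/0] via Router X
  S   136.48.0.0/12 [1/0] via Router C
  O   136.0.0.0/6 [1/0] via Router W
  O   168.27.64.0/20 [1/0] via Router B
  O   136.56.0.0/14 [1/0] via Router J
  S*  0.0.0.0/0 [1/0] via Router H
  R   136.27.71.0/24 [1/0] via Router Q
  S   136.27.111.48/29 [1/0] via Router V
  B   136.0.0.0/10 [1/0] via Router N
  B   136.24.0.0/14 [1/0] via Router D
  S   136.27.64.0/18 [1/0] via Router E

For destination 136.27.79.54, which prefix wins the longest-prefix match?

Entries matching 136.27.79.54:
  0.0.0.0/0 (default, matches everything)
  136.0.0.0/6 (136.0.0.0 - 139.255.255.255)
  136.0.0.0/10 (136.0.0.0 - 136.63.255.255)
  136.24.0.0/14 (136.24.0.0 - 136.27.255.255)
  136.27.64.0/18 (136.27.64.0 - 136.27.127.255)
Most specific is 136.27.64.0/18.

136.27.64.0/18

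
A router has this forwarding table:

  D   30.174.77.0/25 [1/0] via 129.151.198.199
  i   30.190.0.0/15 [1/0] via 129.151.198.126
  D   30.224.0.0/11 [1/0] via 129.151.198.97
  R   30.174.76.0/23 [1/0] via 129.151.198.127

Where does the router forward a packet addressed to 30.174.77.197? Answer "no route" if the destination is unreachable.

Routes whose prefix contains 30.174.77.197:
  30.174.76.0/23 (30.174.76.0 - 30.174.77.255) -> 129.151.198.127
More-specific entries that do NOT match:
  30.174.77.0/25 (30.174.77.0 - 30.174.77.127) does not contain 30.174.77.197
Longest matching prefix is /23 -> next hop 129.151.198.127.

129.151.198.127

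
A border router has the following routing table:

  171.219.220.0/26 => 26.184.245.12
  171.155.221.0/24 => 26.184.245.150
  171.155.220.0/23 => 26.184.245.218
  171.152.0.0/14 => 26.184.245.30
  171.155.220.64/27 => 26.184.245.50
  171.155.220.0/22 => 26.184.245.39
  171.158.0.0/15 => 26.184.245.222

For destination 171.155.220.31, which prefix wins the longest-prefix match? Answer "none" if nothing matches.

Entries matching 171.155.220.31:
  171.152.0.0/14 (171.152.0.0 - 171.155.255.255)
  171.155.220.0/22 (171.155.220.0 - 171.155.223.255)
  171.155.220.0/23 (171.155.220.0 - 171.155.221.255)
Most specific is 171.155.220.0/23.

171.155.220.0/23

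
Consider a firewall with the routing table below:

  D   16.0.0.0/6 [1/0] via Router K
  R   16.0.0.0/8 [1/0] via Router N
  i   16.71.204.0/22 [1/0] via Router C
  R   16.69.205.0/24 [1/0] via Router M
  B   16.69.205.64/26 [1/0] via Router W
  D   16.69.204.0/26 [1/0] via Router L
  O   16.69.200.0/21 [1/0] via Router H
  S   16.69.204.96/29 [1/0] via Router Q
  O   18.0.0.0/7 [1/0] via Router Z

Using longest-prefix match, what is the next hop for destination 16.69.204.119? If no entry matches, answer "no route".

Routes whose prefix contains 16.69.204.119:
  16.0.0.0/6 (16.0.0.0 - 19.255.255.255) -> Router K
  16.0.0.0/8 (16.0.0.0 - 16.255.255.255) -> Router N
  16.69.200.0/21 (16.69.200.0 - 16.69.207.255) -> Router H
More-specific entries that do NOT match:
  16.69.204.96/29 (16.69.204.96 - 16.69.204.103) does not contain 16.69.204.119
  16.69.205.64/26 (16.69.205.64 - 16.69.205.127) does not contain 16.69.204.119
  16.69.204.0/26 (16.69.204.0 - 16.69.204.63) does not contain 16.69.204.119
  16.69.205.0/24 (16.69.205.0 - 16.69.205.255) does not contain 16.69.204.119
  16.71.204.0/22 (16.71.204.0 - 16.71.207.255) does not contain 16.69.204.119
Longest matching prefix is /21 -> next hop Router H.

Router H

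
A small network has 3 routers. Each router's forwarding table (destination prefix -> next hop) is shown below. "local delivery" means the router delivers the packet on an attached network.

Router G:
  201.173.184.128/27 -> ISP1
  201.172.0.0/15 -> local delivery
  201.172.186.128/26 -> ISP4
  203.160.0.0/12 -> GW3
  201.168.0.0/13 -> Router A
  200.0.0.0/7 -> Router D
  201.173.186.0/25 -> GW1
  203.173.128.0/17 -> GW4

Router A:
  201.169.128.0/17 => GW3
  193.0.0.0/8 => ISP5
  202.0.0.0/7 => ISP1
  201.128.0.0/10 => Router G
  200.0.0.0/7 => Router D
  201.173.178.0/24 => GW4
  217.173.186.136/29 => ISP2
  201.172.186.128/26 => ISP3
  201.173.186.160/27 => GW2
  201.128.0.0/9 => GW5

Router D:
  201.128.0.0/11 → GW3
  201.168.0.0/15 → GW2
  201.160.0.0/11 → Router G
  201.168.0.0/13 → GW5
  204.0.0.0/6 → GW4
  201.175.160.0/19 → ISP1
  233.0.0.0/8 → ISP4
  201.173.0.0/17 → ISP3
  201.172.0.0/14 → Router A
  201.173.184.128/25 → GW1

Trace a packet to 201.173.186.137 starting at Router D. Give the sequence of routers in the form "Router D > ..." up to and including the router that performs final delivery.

Router D > Router A > Router G

At Router D: longest match for 201.173.186.137 is 201.172.0.0/14 -> Router A
At Router A: longest match for 201.173.186.137 is 201.128.0.0/10 -> Router G
At Router G: longest match for 201.173.186.137 is 201.172.0.0/15 -> local delivery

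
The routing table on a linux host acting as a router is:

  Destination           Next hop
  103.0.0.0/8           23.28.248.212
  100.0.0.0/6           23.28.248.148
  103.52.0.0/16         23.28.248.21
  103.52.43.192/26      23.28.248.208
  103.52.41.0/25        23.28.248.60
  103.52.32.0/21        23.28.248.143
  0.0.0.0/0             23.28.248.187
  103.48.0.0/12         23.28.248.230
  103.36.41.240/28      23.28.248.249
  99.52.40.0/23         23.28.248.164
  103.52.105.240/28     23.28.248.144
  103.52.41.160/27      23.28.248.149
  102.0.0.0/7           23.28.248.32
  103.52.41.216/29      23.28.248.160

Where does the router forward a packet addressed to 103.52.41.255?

Routes whose prefix contains 103.52.41.255:
  0.0.0.0/0 (default, matches everything) -> 23.28.248.187
  100.0.0.0/6 (100.0.0.0 - 103.255.255.255) -> 23.28.248.148
  102.0.0.0/7 (102.0.0.0 - 103.255.255.255) -> 23.28.248.32
  103.0.0.0/8 (103.0.0.0 - 103.255.255.255) -> 23.28.248.212
  103.48.0.0/12 (103.48.0.0 - 103.63.255.255) -> 23.28.248.230
  103.52.0.0/16 (103.52.0.0 - 103.52.255.255) -> 23.28.248.21
More-specific entries that do NOT match:
  103.52.41.216/29 (103.52.41.216 - 103.52.41.223) does not contain 103.52.41.255
  103.36.41.240/28 (103.36.41.240 - 103.36.41.255) does not contain 103.52.41.255
  103.52.105.240/28 (103.52.105.240 - 103.52.105.255) does not contain 103.52.41.255
  103.52.41.160/27 (103.52.41.160 - 103.52.41.191) does not contain 103.52.41.255
  103.52.43.192/26 (103.52.43.192 - 103.52.43.255) does not contain 103.52.41.255
  103.52.41.0/25 (103.52.41.0 - 103.52.41.127) does not contain 103.52.41.255
  99.52.40.0/23 (99.52.40.0 - 99.52.41.255) does not contain 103.52.41.255
  103.52.32.0/21 (103.52.32.0 - 103.52.39.255) does not contain 103.52.41.255
Longest matching prefix is /16 -> next hop 23.28.248.21.

23.28.248.21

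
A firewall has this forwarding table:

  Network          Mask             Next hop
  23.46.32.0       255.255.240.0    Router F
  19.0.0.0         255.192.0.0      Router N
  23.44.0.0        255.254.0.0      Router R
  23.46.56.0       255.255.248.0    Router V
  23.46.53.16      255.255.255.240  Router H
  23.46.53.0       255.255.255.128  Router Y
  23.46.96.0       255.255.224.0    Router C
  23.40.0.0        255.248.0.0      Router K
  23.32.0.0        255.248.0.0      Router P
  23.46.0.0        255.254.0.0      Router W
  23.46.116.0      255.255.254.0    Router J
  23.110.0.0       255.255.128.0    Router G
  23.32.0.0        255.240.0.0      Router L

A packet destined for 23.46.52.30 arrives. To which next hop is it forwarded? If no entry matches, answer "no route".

Routes whose prefix contains 23.46.52.30:
  23.32.0.0/12 (23.32.0.0 - 23.47.255.255) -> Router L
  23.40.0.0/13 (23.40.0.0 - 23.47.255.255) -> Router K
  23.46.0.0/15 (23.46.0.0 - 23.47.255.255) -> Router W
More-specific entries that do NOT match:
  23.46.53.16/28 (23.46.53.16 - 23.46.53.31) does not contain 23.46.52.30
  23.46.53.0/25 (23.46.53.0 - 23.46.53.127) does not contain 23.46.52.30
  23.46.116.0/23 (23.46.116.0 - 23.46.117.255) does not contain 23.46.52.30
  23.46.56.0/21 (23.46.56.0 - 23.46.63.255) does not contain 23.46.52.30
  23.46.32.0/20 (23.46.32.0 - 23.46.47.255) does not contain 23.46.52.30
  23.46.96.0/19 (23.46.96.0 - 23.46.127.255) does not contain 23.46.52.30
  23.110.0.0/17 (23.110.0.0 - 23.110.127.255) does not contain 23.46.52.30
Longest matching prefix is /15 -> next hop Router W.

Router W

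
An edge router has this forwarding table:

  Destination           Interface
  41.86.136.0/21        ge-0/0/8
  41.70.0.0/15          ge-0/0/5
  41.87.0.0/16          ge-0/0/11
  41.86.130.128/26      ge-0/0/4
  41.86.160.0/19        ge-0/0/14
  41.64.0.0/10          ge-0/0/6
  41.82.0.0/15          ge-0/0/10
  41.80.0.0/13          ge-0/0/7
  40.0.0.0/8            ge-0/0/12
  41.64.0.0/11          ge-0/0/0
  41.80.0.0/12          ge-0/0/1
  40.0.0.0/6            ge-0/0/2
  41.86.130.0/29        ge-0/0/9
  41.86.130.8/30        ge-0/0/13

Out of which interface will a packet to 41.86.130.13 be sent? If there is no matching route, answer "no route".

Routes whose prefix contains 41.86.130.13:
  40.0.0.0/6 (40.0.0.0 - 43.255.255.255) -> ge-0/0/2
  41.64.0.0/10 (41.64.0.0 - 41.127.255.255) -> ge-0/0/6
  41.64.0.0/11 (41.64.0.0 - 41.95.255.255) -> ge-0/0/0
  41.80.0.0/12 (41.80.0.0 - 41.95.255.255) -> ge-0/0/1
  41.80.0.0/13 (41.80.0.0 - 41.87.255.255) -> ge-0/0/7
More-specific entries that do NOT match:
  41.86.130.8/30 (41.86.130.8 - 41.86.130.11) does not contain 41.86.130.13
  41.86.130.0/29 (41.86.130.0 - 41.86.130.7) does not contain 41.86.130.13
  41.86.130.128/26 (41.86.130.128 - 41.86.130.191) does not contain 41.86.130.13
  41.86.136.0/21 (41.86.136.0 - 41.86.143.255) does not contain 41.86.130.13
  41.86.160.0/19 (41.86.160.0 - 41.86.191.255) does not contain 41.86.130.13
  41.87.0.0/16 (41.87.0.0 - 41.87.255.255) does not contain 41.86.130.13
  41.70.0.0/15 (41.70.0.0 - 41.71.255.255) does not contain 41.86.130.13
  41.82.0.0/15 (41.82.0.0 - 41.83.255.255) does not contain 41.86.130.13
Longest matching prefix is /13 -> interface ge-0/0/7.

ge-0/0/7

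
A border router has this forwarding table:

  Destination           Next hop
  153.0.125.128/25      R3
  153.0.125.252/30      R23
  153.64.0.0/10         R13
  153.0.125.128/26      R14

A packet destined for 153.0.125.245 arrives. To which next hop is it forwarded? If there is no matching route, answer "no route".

R3

Routes whose prefix contains 153.0.125.245:
  153.0.125.128/25 (153.0.125.128 - 153.0.125.255) -> R3
More-specific entries that do NOT match:
  153.0.125.252/30 (153.0.125.252 - 153.0.125.255) does not contain 153.0.125.245
  153.0.125.128/26 (153.0.125.128 - 153.0.125.191) does not contain 153.0.125.245
Longest matching prefix is /25 -> next hop R3.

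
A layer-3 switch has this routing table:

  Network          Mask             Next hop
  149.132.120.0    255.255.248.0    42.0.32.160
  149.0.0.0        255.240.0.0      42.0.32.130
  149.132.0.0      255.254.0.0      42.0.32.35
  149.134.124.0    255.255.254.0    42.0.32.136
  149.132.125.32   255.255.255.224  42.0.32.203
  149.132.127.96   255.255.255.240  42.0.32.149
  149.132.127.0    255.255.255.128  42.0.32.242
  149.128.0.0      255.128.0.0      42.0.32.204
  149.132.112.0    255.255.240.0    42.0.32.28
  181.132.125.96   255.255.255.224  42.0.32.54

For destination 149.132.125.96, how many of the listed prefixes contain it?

Prefixes containing 149.132.125.96:
  149.128.0.0/9 (149.128.0.0 - 149.255.255.255)
  149.132.0.0/15 (149.132.0.0 - 149.133.255.255)
  149.132.112.0/20 (149.132.112.0 - 149.132.127.255)
  149.132.120.0/21 (149.132.120.0 - 149.132.127.255)
Total matching entries: 4.

4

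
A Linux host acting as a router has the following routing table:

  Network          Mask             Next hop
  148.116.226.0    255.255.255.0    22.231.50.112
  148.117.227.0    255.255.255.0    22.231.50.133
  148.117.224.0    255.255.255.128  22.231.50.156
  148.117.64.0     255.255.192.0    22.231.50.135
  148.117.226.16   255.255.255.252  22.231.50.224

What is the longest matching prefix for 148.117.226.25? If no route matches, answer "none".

none

148.117.226.25 is outside every listed prefix and there is no default route.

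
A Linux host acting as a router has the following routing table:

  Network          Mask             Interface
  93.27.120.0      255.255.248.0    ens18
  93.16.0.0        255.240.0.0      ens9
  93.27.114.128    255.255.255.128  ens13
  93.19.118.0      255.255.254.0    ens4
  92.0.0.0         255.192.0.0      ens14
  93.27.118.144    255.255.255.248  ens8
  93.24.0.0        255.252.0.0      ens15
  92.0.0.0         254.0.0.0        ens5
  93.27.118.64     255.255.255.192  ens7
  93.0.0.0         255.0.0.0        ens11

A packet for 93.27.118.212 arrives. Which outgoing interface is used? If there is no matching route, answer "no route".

ens15

Routes whose prefix contains 93.27.118.212:
  92.0.0.0/7 (92.0.0.0 - 93.255.255.255) -> ens5
  93.0.0.0/8 (93.0.0.0 - 93.255.255.255) -> ens11
  93.16.0.0/12 (93.16.0.0 - 93.31.255.255) -> ens9
  93.24.0.0/14 (93.24.0.0 - 93.27.255.255) -> ens15
More-specific entries that do NOT match:
  93.27.118.144/29 (93.27.118.144 - 93.27.118.151) does not contain 93.27.118.212
  93.27.118.64/26 (93.27.118.64 - 93.27.118.127) does not contain 93.27.118.212
  93.27.114.128/25 (93.27.114.128 - 93.27.114.255) does not contain 93.27.118.212
  93.19.118.0/23 (93.19.118.0 - 93.19.119.255) does not contain 93.27.118.212
  93.27.120.0/21 (93.27.120.0 - 93.27.127.255) does not contain 93.27.118.212
Longest matching prefix is /14 -> interface ens15.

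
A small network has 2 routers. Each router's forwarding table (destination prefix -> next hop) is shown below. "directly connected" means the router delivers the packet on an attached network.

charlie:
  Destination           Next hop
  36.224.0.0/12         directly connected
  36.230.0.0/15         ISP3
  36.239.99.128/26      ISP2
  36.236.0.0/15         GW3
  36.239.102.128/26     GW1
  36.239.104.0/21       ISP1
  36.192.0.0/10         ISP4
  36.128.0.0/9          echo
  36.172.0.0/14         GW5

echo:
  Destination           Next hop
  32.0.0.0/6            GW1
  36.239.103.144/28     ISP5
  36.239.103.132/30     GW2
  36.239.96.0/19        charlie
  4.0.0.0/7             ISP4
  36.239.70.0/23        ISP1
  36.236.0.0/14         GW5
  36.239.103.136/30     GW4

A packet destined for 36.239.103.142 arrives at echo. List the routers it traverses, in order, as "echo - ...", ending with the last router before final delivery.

echo - charlie

At echo: longest match for 36.239.103.142 is 36.239.96.0/19 -> charlie
At charlie: longest match for 36.239.103.142 is 36.224.0.0/12 -> directly connected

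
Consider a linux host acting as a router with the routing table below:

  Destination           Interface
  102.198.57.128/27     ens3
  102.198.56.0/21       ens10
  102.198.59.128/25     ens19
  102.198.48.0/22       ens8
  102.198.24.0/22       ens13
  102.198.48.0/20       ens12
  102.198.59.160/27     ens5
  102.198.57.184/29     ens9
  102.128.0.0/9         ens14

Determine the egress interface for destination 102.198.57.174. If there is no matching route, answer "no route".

Routes whose prefix contains 102.198.57.174:
  102.128.0.0/9 (102.128.0.0 - 102.255.255.255) -> ens14
  102.198.48.0/20 (102.198.48.0 - 102.198.63.255) -> ens12
  102.198.56.0/21 (102.198.56.0 - 102.198.63.255) -> ens10
More-specific entries that do NOT match:
  102.198.57.184/29 (102.198.57.184 - 102.198.57.191) does not contain 102.198.57.174
  102.198.57.128/27 (102.198.57.128 - 102.198.57.159) does not contain 102.198.57.174
  102.198.59.160/27 (102.198.59.160 - 102.198.59.191) does not contain 102.198.57.174
  102.198.59.128/25 (102.198.59.128 - 102.198.59.255) does not contain 102.198.57.174
  102.198.48.0/22 (102.198.48.0 - 102.198.51.255) does not contain 102.198.57.174
  102.198.24.0/22 (102.198.24.0 - 102.198.27.255) does not contain 102.198.57.174
Longest matching prefix is /21 -> interface ens10.

ens10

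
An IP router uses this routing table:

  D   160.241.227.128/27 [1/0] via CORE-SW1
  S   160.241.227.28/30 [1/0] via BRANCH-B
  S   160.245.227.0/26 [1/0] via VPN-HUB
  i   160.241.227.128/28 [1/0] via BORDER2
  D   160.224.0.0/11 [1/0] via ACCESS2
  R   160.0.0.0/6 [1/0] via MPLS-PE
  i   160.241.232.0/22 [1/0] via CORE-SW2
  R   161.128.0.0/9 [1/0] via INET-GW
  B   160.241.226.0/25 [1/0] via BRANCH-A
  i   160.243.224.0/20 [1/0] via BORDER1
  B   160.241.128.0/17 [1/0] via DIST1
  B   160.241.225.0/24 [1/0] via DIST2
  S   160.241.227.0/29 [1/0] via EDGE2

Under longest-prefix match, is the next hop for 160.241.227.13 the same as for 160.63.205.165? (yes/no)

no

160.241.227.13: longest match 160.241.128.0/17 -> DIST1
160.63.205.165: longest match 160.0.0.0/6 -> MPLS-PE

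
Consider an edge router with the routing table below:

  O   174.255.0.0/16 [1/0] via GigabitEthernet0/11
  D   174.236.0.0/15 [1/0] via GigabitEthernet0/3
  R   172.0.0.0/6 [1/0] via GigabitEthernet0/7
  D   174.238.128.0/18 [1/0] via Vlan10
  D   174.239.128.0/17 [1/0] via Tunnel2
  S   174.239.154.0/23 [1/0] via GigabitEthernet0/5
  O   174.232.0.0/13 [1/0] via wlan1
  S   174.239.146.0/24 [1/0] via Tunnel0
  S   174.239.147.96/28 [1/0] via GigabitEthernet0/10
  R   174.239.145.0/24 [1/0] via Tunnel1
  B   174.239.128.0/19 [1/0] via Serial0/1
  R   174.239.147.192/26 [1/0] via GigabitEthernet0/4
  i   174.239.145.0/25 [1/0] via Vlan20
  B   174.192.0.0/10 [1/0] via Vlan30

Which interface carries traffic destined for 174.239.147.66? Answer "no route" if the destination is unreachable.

Serial0/1

Routes whose prefix contains 174.239.147.66:
  172.0.0.0/6 (172.0.0.0 - 175.255.255.255) -> GigabitEthernet0/7
  174.192.0.0/10 (174.192.0.0 - 174.255.255.255) -> Vlan30
  174.232.0.0/13 (174.232.0.0 - 174.239.255.255) -> wlan1
  174.239.128.0/17 (174.239.128.0 - 174.239.255.255) -> Tunnel2
  174.239.128.0/19 (174.239.128.0 - 174.239.159.255) -> Serial0/1
More-specific entries that do NOT match:
  174.239.147.96/28 (174.239.147.96 - 174.239.147.111) does not contain 174.239.147.66
  174.239.147.192/26 (174.239.147.192 - 174.239.147.255) does not contain 174.239.147.66
  174.239.145.0/25 (174.239.145.0 - 174.239.145.127) does not contain 174.239.147.66
  174.239.146.0/24 (174.239.146.0 - 174.239.146.255) does not contain 174.239.147.66
  174.239.145.0/24 (174.239.145.0 - 174.239.145.255) does not contain 174.239.147.66
  174.239.154.0/23 (174.239.154.0 - 174.239.155.255) does not contain 174.239.147.66
Longest matching prefix is /19 -> interface Serial0/1.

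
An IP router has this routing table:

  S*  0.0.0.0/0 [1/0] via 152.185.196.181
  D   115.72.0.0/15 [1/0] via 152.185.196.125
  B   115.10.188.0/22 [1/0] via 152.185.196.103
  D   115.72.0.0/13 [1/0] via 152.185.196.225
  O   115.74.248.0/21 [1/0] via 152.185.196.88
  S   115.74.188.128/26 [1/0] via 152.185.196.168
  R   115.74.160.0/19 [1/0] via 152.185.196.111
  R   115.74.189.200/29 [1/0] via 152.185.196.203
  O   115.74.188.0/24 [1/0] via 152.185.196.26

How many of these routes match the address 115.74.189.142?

3

Prefixes containing 115.74.189.142:
  0.0.0.0/0 (default, matches everything)
  115.72.0.0/13 (115.72.0.0 - 115.79.255.255)
  115.74.160.0/19 (115.74.160.0 - 115.74.191.255)
Total matching entries: 3.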